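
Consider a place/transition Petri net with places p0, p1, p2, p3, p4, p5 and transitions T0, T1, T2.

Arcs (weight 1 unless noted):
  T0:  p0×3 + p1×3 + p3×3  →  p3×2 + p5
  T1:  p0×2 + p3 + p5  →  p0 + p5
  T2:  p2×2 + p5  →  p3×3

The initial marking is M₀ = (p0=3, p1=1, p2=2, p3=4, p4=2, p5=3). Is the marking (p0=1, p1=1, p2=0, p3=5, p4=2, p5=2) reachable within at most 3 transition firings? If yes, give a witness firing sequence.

step 1: fire T1:  (p0=3, p1=1, p2=2, p3=4, p4=2, p5=3) → (p0=2, p1=1, p2=2, p3=3, p4=2, p5=3)
step 2: fire T1:  (p0=2, p1=1, p2=2, p3=3, p4=2, p5=3) → (p0=1, p1=1, p2=2, p3=2, p4=2, p5=3)
step 3: fire T2:  (p0=1, p1=1, p2=2, p3=2, p4=2, p5=3) → (p0=1, p1=1, p2=0, p3=5, p4=2, p5=2)

YES — reachable via ⟨T1, T1, T2⟩ (3 firings)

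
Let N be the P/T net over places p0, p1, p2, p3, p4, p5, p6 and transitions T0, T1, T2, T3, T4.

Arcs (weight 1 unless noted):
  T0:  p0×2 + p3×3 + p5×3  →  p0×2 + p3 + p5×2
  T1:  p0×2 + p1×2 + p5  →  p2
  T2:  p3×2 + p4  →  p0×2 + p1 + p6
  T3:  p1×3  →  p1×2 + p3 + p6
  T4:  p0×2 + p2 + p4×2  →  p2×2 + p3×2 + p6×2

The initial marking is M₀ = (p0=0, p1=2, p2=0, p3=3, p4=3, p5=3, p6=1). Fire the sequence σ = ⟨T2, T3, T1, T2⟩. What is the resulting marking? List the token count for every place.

step 1: fire T2:  (p0=0, p1=2, p2=0, p3=3, p4=3, p5=3, p6=1) → (p0=2, p1=3, p2=0, p3=1, p4=2, p5=3, p6=2)
step 2: fire T3:  (p0=2, p1=3, p2=0, p3=1, p4=2, p5=3, p6=2) → (p0=2, p1=2, p2=0, p3=2, p4=2, p5=3, p6=3)
step 3: fire T1:  (p0=2, p1=2, p2=0, p3=2, p4=2, p5=3, p6=3) → (p0=0, p1=0, p2=1, p3=2, p4=2, p5=2, p6=3)
step 4: fire T2:  (p0=0, p1=0, p2=1, p3=2, p4=2, p5=2, p6=3) → (p0=2, p1=1, p2=1, p3=0, p4=1, p5=2, p6=4)

(p0=2, p1=1, p2=1, p3=0, p4=1, p5=2, p6=4)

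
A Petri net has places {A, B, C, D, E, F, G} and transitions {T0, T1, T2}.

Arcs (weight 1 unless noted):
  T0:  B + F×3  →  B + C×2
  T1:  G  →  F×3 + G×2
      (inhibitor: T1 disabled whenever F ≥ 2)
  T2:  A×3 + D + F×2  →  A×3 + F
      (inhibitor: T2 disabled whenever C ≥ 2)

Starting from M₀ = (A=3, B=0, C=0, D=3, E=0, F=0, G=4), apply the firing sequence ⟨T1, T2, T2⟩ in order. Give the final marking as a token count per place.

step 1: fire T1:  (A=3, B=0, C=0, D=3, E=0, F=0, G=4) → (A=3, B=0, C=0, D=3, E=0, F=3, G=5)
step 2: fire T2:  (A=3, B=0, C=0, D=3, E=0, F=3, G=5) → (A=3, B=0, C=0, D=2, E=0, F=2, G=5)
step 3: fire T2:  (A=3, B=0, C=0, D=2, E=0, F=2, G=5) → (A=3, B=0, C=0, D=1, E=0, F=1, G=5)

(A=3, B=0, C=0, D=1, E=0, F=1, G=5)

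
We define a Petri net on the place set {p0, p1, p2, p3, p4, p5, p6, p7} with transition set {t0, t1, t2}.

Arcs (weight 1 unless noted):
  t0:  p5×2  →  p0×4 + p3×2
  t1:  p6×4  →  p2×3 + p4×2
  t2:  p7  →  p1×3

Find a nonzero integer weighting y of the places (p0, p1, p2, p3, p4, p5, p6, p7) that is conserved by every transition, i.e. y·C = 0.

y = (p0:1, p1:0, p2:0, p3:-2, p4:0, p5:0, p6:0, p7:0)

Incidence matrix C (rows=places, cols=transitions):
       t0   t1   t2
   p0   4    0    0
   p1   0    0    3
   p2   0    3    0
   p3   2    0    0
   p4   0    2    0
   p5  -2    0    0
   p6   0   -4    0
   p7   0    0   -1

Candidate y = [1, 0, 0, -2, 0, 0, 0, 0]; check y·C column-wise:
  col t0: 1·4 + -2·2 + 0·-2 = 0
  col t1: 1·0 + 0·3 + -2·0 + 0·2 + 0·-4 = 0
  col t2: 1·0 + 0·3 + -2·0 + 0·-1 = 0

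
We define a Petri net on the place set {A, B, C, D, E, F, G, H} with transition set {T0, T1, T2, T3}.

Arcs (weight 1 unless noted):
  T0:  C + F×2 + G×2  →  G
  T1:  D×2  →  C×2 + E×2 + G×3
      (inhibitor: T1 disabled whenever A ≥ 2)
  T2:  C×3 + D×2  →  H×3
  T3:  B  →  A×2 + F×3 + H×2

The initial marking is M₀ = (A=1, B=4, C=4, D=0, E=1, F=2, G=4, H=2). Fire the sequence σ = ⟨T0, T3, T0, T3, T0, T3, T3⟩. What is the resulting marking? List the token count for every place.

step 1: fire T0:  (A=1, B=4, C=4, D=0, E=1, F=2, G=4, H=2) → (A=1, B=4, C=3, D=0, E=1, F=0, G=3, H=2)
step 2: fire T3:  (A=1, B=4, C=3, D=0, E=1, F=0, G=3, H=2) → (A=3, B=3, C=3, D=0, E=1, F=3, G=3, H=4)
step 3: fire T0:  (A=3, B=3, C=3, D=0, E=1, F=3, G=3, H=4) → (A=3, B=3, C=2, D=0, E=1, F=1, G=2, H=4)
step 4: fire T3:  (A=3, B=3, C=2, D=0, E=1, F=1, G=2, H=4) → (A=5, B=2, C=2, D=0, E=1, F=4, G=2, H=6)
step 5: fire T0:  (A=5, B=2, C=2, D=0, E=1, F=4, G=2, H=6) → (A=5, B=2, C=1, D=0, E=1, F=2, G=1, H=6)
step 6: fire T3:  (A=5, B=2, C=1, D=0, E=1, F=2, G=1, H=6) → (A=7, B=1, C=1, D=0, E=1, F=5, G=1, H=8)
step 7: fire T3:  (A=7, B=1, C=1, D=0, E=1, F=5, G=1, H=8) → (A=9, B=0, C=1, D=0, E=1, F=8, G=1, H=10)

(A=9, B=0, C=1, D=0, E=1, F=8, G=1, H=10)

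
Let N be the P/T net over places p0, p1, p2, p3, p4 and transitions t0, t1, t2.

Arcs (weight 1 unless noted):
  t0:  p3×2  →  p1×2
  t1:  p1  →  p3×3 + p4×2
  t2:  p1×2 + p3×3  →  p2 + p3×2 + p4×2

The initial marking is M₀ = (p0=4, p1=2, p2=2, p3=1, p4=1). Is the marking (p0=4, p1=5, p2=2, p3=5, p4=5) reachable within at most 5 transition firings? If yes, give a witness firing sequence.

NO — not reachable within 5 firings

depth 0: 1 marking
depth 1: 2 markings reached so far
depth 2: 4 markings reached so far
depth 3: 6 markings reached so far
depth 4: 9 markings reached so far
depth 5: 13 markings reached so far
target is not among the 13 markings reachable within 5 steps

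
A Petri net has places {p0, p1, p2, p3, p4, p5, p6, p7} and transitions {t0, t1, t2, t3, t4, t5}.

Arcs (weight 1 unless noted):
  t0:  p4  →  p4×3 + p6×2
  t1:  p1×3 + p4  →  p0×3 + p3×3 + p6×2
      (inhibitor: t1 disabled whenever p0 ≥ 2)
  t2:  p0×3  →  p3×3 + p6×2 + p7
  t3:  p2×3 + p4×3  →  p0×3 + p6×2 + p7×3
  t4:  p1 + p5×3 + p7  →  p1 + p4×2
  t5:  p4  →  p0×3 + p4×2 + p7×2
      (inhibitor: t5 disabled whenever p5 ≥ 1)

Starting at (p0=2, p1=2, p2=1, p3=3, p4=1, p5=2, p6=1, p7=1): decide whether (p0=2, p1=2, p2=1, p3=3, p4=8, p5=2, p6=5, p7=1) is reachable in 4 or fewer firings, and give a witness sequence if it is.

NO — not reachable within 4 firings

depth 0: 1 marking
depth 1: 2 markings reached so far
depth 2: 3 markings reached so far
depth 3: 4 markings reached so far
depth 4: 5 markings reached so far
target is not among the 5 markings reachable within 4 steps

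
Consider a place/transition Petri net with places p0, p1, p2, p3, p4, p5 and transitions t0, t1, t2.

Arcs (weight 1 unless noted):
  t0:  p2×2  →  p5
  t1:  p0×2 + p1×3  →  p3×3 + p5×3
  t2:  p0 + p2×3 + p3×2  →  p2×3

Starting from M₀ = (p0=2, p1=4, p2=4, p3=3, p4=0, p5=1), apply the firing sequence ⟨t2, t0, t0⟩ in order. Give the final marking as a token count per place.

step 1: fire t2:  (p0=2, p1=4, p2=4, p3=3, p4=0, p5=1) → (p0=1, p1=4, p2=4, p3=1, p4=0, p5=1)
step 2: fire t0:  (p0=1, p1=4, p2=4, p3=1, p4=0, p5=1) → (p0=1, p1=4, p2=2, p3=1, p4=0, p5=2)
step 3: fire t0:  (p0=1, p1=4, p2=2, p3=1, p4=0, p5=2) → (p0=1, p1=4, p2=0, p3=1, p4=0, p5=3)

(p0=1, p1=4, p2=0, p3=1, p4=0, p5=3)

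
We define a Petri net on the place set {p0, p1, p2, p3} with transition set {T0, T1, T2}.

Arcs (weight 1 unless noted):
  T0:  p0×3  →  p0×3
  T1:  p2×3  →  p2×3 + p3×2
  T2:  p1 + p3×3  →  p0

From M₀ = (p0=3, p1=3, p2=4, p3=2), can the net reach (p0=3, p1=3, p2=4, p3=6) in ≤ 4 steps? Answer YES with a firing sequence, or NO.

YES — reachable via ⟨T1, T1⟩ (2 firings)

step 1: fire T1:  (p0=3, p1=3, p2=4, p3=2) → (p0=3, p1=3, p2=4, p3=4)
step 2: fire T1:  (p0=3, p1=3, p2=4, p3=4) → (p0=3, p1=3, p2=4, p3=6)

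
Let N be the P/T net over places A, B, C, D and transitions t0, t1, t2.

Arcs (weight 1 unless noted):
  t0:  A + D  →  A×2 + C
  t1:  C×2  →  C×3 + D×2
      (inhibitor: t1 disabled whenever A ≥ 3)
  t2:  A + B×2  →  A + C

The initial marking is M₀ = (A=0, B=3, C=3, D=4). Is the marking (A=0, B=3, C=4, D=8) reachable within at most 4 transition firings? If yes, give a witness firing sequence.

depth 0: 1 marking
depth 1: 2 markings reached so far
depth 2: 3 markings reached so far
depth 3: 4 markings reached so far
depth 4: 5 markings reached so far
target is not among the 5 markings reachable within 4 steps

NO — not reachable within 4 firings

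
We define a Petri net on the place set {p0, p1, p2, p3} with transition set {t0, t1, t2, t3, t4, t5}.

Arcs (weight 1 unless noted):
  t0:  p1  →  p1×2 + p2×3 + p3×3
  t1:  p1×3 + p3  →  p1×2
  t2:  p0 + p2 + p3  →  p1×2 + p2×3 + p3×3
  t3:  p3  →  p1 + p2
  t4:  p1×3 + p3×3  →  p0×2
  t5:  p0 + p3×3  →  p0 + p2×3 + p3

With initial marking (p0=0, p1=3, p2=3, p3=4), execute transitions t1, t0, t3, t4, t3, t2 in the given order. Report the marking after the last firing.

step 1: fire t1:  (p0=0, p1=3, p2=3, p3=4) → (p0=0, p1=2, p2=3, p3=3)
step 2: fire t0:  (p0=0, p1=2, p2=3, p3=3) → (p0=0, p1=3, p2=6, p3=6)
step 3: fire t3:  (p0=0, p1=3, p2=6, p3=6) → (p0=0, p1=4, p2=7, p3=5)
step 4: fire t4:  (p0=0, p1=4, p2=7, p3=5) → (p0=2, p1=1, p2=7, p3=2)
step 5: fire t3:  (p0=2, p1=1, p2=7, p3=2) → (p0=2, p1=2, p2=8, p3=1)
step 6: fire t2:  (p0=2, p1=2, p2=8, p3=1) → (p0=1, p1=4, p2=10, p3=3)

(p0=1, p1=4, p2=10, p3=3)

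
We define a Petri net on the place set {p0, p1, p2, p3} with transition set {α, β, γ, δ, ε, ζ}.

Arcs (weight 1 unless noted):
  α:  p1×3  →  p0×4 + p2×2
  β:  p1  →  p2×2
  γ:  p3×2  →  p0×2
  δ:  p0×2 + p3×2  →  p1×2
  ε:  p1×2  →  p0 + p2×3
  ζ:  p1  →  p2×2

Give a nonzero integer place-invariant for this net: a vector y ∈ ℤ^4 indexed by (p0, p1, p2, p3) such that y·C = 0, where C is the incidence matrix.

y = (p0:1, p1:2, p2:1, p3:1)

Incidence matrix C (rows=places, cols=transitions):
        α    β    γ    δ    ε    ζ
   p0   4    0    2   -2    1    0
   p1  -3   -1    0    2   -2   -1
   p2   2    2    0    0    3    2
   p3   0    0   -2   -2    0    0

Candidate y = [1, 2, 1, 1]; check y·C column-wise:
  col α: 1·4 + 2·-3 + 1·2 + 1·0 = 0
  col β: 1·0 + 2·-1 + 1·2 + 1·0 = 0
  col γ: 1·2 + 2·0 + 1·0 + 1·-2 = 0
  col δ: 1·-2 + 2·2 + 1·0 + 1·-2 = 0
  col ε: 1·1 + 2·-2 + 1·3 + 1·0 = 0
  col ζ: 1·0 + 2·-1 + 1·2 + 1·0 = 0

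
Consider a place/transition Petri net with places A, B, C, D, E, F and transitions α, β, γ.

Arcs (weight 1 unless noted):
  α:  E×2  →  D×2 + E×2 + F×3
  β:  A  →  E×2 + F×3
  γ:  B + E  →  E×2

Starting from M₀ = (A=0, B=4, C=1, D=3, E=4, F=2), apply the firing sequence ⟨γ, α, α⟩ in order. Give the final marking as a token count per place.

step 1: fire γ:  (A=0, B=4, C=1, D=3, E=4, F=2) → (A=0, B=3, C=1, D=3, E=5, F=2)
step 2: fire α:  (A=0, B=3, C=1, D=3, E=5, F=2) → (A=0, B=3, C=1, D=5, E=5, F=5)
step 3: fire α:  (A=0, B=3, C=1, D=5, E=5, F=5) → (A=0, B=3, C=1, D=7, E=5, F=8)

(A=0, B=3, C=1, D=7, E=5, F=8)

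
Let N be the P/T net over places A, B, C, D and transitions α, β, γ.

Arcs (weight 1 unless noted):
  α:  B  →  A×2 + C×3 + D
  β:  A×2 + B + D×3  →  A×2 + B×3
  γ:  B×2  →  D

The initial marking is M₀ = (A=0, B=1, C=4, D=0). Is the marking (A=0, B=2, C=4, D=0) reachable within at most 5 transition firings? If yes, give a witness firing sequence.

depth 0: 1 marking
depth 1: 2 markings reached so far
depth 2: 2 markings reached so far
(frontier empty at depth 2; search complete)
target is not among the 2 markings reachable within 5 steps

NO — not reachable within 5 firings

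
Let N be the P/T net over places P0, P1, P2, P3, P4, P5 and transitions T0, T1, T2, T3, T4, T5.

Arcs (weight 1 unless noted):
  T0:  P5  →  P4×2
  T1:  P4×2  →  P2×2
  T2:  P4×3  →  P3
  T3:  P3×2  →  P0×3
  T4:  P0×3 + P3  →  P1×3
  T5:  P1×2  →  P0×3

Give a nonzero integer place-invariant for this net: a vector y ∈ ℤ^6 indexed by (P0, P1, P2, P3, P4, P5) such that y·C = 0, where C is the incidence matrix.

Incidence matrix C (rows=places, cols=transitions):
       T0   T1   T2   T3   T4   T5
   P0   0    0    0    3   -3    3
   P1   0    0    0    0    3   -2
   P2   0    2    0    0    0    0
   P3   0    0    1   -2   -1    0
   P4   2   -2   -3    0    0    0
   P5  -1    0    0    0    0    0

Candidate y = [2, 3, 1, 3, 1, 2]; check y·C column-wise:
  col T0: 2·0 + 3·0 + 1·0 + 3·0 + 1·2 + 2·-1 = 0
  col T1: 2·0 + 3·0 + 1·2 + 3·0 + 1·-2 + 2·0 = 0
  col T2: 2·0 + 3·0 + 1·0 + 3·1 + 1·-3 + 2·0 = 0
  col T3: 2·3 + 3·0 + 1·0 + 3·-2 + 1·0 + 2·0 = 0
  col T4: 2·-3 + 3·3 + 1·0 + 3·-1 + 1·0 + 2·0 = 0
  col T5: 2·3 + 3·-2 + 1·0 + 3·0 + 1·0 + 2·0 = 0

y = (P0:2, P1:3, P2:1, P3:3, P4:1, P5:2)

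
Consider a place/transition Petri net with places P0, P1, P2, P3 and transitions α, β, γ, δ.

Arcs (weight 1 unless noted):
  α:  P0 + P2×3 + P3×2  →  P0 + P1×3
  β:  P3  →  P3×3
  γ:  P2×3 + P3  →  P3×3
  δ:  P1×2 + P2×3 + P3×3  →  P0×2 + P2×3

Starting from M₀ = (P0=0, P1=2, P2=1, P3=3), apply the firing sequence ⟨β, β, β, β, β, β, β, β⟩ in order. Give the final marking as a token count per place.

step 1: fire β:  (P0=0, P1=2, P2=1, P3=3) → (P0=0, P1=2, P2=1, P3=5)
step 2: fire β:  (P0=0, P1=2, P2=1, P3=5) → (P0=0, P1=2, P2=1, P3=7)
step 3: fire β:  (P0=0, P1=2, P2=1, P3=7) → (P0=0, P1=2, P2=1, P3=9)
step 4: fire β:  (P0=0, P1=2, P2=1, P3=9) → (P0=0, P1=2, P2=1, P3=11)
step 5: fire β:  (P0=0, P1=2, P2=1, P3=11) → (P0=0, P1=2, P2=1, P3=13)
step 6: fire β:  (P0=0, P1=2, P2=1, P3=13) → (P0=0, P1=2, P2=1, P3=15)
step 7: fire β:  (P0=0, P1=2, P2=1, P3=15) → (P0=0, P1=2, P2=1, P3=17)
step 8: fire β:  (P0=0, P1=2, P2=1, P3=17) → (P0=0, P1=2, P2=1, P3=19)

(P0=0, P1=2, P2=1, P3=19)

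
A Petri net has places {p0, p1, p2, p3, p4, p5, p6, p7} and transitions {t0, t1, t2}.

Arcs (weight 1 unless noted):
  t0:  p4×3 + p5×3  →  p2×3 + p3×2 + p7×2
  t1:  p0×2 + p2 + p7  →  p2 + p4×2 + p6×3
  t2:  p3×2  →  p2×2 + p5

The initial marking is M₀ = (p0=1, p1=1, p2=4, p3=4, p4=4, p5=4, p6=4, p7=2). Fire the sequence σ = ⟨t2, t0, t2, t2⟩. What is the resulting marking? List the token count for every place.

step 1: fire t2:  (p0=1, p1=1, p2=4, p3=4, p4=4, p5=4, p6=4, p7=2) → (p0=1, p1=1, p2=6, p3=2, p4=4, p5=5, p6=4, p7=2)
step 2: fire t0:  (p0=1, p1=1, p2=6, p3=2, p4=4, p5=5, p6=4, p7=2) → (p0=1, p1=1, p2=9, p3=4, p4=1, p5=2, p6=4, p7=4)
step 3: fire t2:  (p0=1, p1=1, p2=9, p3=4, p4=1, p5=2, p6=4, p7=4) → (p0=1, p1=1, p2=11, p3=2, p4=1, p5=3, p6=4, p7=4)
step 4: fire t2:  (p0=1, p1=1, p2=11, p3=2, p4=1, p5=3, p6=4, p7=4) → (p0=1, p1=1, p2=13, p3=0, p4=1, p5=4, p6=4, p7=4)

(p0=1, p1=1, p2=13, p3=0, p4=1, p5=4, p6=4, p7=4)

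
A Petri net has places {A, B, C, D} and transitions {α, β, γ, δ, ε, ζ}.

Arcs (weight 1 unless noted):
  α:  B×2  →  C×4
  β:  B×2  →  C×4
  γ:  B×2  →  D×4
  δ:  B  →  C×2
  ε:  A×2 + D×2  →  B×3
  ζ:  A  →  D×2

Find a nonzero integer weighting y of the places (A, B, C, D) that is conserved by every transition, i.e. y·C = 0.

y = (A:2, B:2, C:1, D:1)

Incidence matrix C (rows=places, cols=transitions):
        α    β    γ    δ    ε    ζ
    A   0    0    0    0   -2   -1
    B  -2   -2   -2   -1    3    0
    C   4    4    0    2    0    0
    D   0    0    4    0   -2    2

Candidate y = [2, 2, 1, 1]; check y·C column-wise:
  col α: 2·0 + 2·-2 + 1·4 + 1·0 = 0
  col β: 2·0 + 2·-2 + 1·4 + 1·0 = 0
  col γ: 2·0 + 2·-2 + 1·0 + 1·4 = 0
  col δ: 2·0 + 2·-1 + 1·2 + 1·0 = 0
  col ε: 2·-2 + 2·3 + 1·0 + 1·-2 = 0
  col ζ: 2·-1 + 2·0 + 1·0 + 1·2 = 0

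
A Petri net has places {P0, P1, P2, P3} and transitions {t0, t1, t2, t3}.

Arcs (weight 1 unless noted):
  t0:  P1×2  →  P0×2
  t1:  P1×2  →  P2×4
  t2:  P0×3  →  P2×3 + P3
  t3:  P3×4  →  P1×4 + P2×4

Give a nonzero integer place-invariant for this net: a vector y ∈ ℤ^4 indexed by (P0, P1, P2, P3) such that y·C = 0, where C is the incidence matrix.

y = (P0:2, P1:2, P2:1, P3:3)

Incidence matrix C (rows=places, cols=transitions):
       t0   t1   t2   t3
   P0   2    0   -3    0
   P1  -2   -2    0    4
   P2   0    4    3    4
   P3   0    0    1   -4

Candidate y = [2, 2, 1, 3]; check y·C column-wise:
  col t0: 2·2 + 2·-2 + 1·0 + 3·0 = 0
  col t1: 2·0 + 2·-2 + 1·4 + 3·0 = 0
  col t2: 2·-3 + 2·0 + 1·3 + 3·1 = 0
  col t3: 2·0 + 2·4 + 1·4 + 3·-4 = 0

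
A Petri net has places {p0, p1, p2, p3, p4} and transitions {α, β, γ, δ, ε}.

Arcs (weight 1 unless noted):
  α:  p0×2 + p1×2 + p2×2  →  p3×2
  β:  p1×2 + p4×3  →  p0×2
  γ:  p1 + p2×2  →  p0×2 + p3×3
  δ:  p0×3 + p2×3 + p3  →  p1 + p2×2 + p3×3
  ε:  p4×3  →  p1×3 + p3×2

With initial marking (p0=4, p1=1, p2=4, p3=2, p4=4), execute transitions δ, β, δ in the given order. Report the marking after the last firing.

(p0=0, p1=1, p2=2, p3=6, p4=1)

step 1: fire δ:  (p0=4, p1=1, p2=4, p3=2, p4=4) → (p0=1, p1=2, p2=3, p3=4, p4=4)
step 2: fire β:  (p0=1, p1=2, p2=3, p3=4, p4=4) → (p0=3, p1=0, p2=3, p3=4, p4=1)
step 3: fire δ:  (p0=3, p1=0, p2=3, p3=4, p4=1) → (p0=0, p1=1, p2=2, p3=6, p4=1)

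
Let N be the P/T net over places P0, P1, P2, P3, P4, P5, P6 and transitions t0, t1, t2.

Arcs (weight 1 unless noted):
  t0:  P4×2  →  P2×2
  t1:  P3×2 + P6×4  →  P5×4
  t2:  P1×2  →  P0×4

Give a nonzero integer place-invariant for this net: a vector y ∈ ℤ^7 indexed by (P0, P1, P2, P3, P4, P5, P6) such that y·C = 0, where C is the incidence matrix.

y = (P0:1, P1:2, P2:0, P3:0, P4:0, P5:0, P6:0)

Incidence matrix C (rows=places, cols=transitions):
       t0   t1   t2
   P0   0    0    4
   P1   0    0   -2
   P2   2    0    0
   P3   0   -2    0
   P4  -2    0    0
   P5   0    4    0
   P6   0   -4    0

Candidate y = [1, 2, 0, 0, 0, 0, 0]; check y·C column-wise:
  col t0: 1·0 + 2·0 + 0·2 + 0·-2 = 0
  col t1: 1·0 + 2·0 + 0·-2 + 0·4 + 0·-4 = 0
  col t2: 1·4 + 2·-2 = 0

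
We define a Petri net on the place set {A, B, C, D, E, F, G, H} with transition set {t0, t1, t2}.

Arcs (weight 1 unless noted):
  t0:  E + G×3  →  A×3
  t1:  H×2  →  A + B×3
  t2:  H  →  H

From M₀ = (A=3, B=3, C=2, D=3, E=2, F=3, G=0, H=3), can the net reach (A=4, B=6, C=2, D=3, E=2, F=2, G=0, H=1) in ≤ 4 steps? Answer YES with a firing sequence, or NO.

depth 0: 1 marking
depth 1: 2 markings reached so far
depth 2: 2 markings reached so far
(frontier empty at depth 2; search complete)
target is not among the 2 markings reachable within 4 steps

NO — not reachable within 4 firings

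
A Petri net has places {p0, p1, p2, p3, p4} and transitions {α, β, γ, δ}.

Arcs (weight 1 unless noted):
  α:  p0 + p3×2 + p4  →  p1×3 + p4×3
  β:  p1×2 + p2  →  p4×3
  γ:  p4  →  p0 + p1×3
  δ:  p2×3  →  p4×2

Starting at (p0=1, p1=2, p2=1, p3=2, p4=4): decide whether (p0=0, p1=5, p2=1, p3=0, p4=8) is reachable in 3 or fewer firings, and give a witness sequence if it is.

depth 0: 1 marking
depth 1: 4 markings reached so far
depth 2: 8 markings reached so far
depth 3: 12 markings reached so far
target is not among the 12 markings reachable within 3 steps

NO — not reachable within 3 firings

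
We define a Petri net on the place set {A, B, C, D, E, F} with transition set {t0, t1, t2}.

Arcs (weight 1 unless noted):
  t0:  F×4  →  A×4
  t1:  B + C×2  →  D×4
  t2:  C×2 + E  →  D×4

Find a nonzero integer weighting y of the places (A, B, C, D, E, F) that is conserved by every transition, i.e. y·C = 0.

Incidence matrix C (rows=places, cols=transitions):
       t0   t1   t2
    A   4    0    0
    B   0   -1    0
    C   0   -2   -2
    D   0    4    4
    E   0    0   -1
    F  -4    0    0

Candidate y = [0, 0, 2, 1, 0, 0]; check y·C column-wise:
  col t0: 0·4 + 2·0 + 1·0 + 0·-4 = 0
  col t1: 0·-1 + 2·-2 + 1·4 = 0
  col t2: 2·-2 + 1·4 + 0·-1 = 0

y = (A:0, B:0, C:2, D:1, E:0, F:0)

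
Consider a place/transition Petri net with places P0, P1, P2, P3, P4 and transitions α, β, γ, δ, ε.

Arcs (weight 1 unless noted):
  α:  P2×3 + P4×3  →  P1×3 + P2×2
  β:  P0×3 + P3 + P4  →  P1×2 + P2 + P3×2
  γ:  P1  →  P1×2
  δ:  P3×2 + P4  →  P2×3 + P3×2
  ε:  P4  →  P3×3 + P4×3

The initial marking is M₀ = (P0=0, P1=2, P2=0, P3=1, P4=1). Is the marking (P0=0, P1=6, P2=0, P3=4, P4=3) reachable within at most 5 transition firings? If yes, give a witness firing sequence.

YES — reachable via ⟨γ, γ, γ, γ, ε⟩ (5 firings)

step 1: fire γ:  (P0=0, P1=2, P2=0, P3=1, P4=1) → (P0=0, P1=3, P2=0, P3=1, P4=1)
step 2: fire γ:  (P0=0, P1=3, P2=0, P3=1, P4=1) → (P0=0, P1=4, P2=0, P3=1, P4=1)
step 3: fire γ:  (P0=0, P1=4, P2=0, P3=1, P4=1) → (P0=0, P1=5, P2=0, P3=1, P4=1)
step 4: fire γ:  (P0=0, P1=5, P2=0, P3=1, P4=1) → (P0=0, P1=6, P2=0, P3=1, P4=1)
step 5: fire ε:  (P0=0, P1=6, P2=0, P3=1, P4=1) → (P0=0, P1=6, P2=0, P3=4, P4=3)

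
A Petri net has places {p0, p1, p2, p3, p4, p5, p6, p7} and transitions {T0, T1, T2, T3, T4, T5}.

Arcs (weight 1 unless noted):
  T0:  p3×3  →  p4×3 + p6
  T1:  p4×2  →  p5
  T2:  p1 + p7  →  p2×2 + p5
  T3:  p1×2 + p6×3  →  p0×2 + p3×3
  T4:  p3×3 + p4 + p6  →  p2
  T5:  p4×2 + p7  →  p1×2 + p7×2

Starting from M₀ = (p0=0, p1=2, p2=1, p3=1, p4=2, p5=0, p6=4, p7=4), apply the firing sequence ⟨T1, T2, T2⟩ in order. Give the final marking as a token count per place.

(p0=0, p1=0, p2=5, p3=1, p4=0, p5=3, p6=4, p7=2)

step 1: fire T1:  (p0=0, p1=2, p2=1, p3=1, p4=2, p5=0, p6=4, p7=4) → (p0=0, p1=2, p2=1, p3=1, p4=0, p5=1, p6=4, p7=4)
step 2: fire T2:  (p0=0, p1=2, p2=1, p3=1, p4=0, p5=1, p6=4, p7=4) → (p0=0, p1=1, p2=3, p3=1, p4=0, p5=2, p6=4, p7=3)
step 3: fire T2:  (p0=0, p1=1, p2=3, p3=1, p4=0, p5=2, p6=4, p7=3) → (p0=0, p1=0, p2=5, p3=1, p4=0, p5=3, p6=4, p7=2)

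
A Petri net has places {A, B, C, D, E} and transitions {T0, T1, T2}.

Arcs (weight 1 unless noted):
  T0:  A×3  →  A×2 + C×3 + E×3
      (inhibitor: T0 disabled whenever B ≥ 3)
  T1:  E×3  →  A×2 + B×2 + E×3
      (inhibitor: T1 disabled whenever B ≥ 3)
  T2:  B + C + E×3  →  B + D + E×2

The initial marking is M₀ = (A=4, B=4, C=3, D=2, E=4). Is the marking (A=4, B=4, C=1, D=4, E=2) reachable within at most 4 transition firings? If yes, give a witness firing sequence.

YES — reachable via ⟨T2, T2⟩ (2 firings)

step 1: fire T2:  (A=4, B=4, C=3, D=2, E=4) → (A=4, B=4, C=2, D=3, E=3)
step 2: fire T2:  (A=4, B=4, C=2, D=3, E=3) → (A=4, B=4, C=1, D=4, E=2)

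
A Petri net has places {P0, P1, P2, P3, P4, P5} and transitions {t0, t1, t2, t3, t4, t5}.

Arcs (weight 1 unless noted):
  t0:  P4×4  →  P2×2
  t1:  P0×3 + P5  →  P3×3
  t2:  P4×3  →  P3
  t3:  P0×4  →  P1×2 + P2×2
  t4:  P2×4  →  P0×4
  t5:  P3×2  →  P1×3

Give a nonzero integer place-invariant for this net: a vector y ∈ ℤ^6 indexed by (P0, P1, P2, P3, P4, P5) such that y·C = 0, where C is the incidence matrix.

Incidence matrix C (rows=places, cols=transitions):
       t0   t1   t2   t3   t4   t5
   P0   0   -3    0   -4    4    0
   P1   0    0    0    2    0    3
   P2   2    0    0    2   -4    0
   P3   0    3    1    0    0   -2
   P4  -4    0   -3    0    0    0
   P5   0   -1    0    0    0    0

Candidate y = [2, 2, 2, 3, 1, 3]; check y·C column-wise:
  col t0: 2·0 + 2·0 + 2·2 + 3·0 + 1·-4 + 3·0 = 0
  col t1: 2·-3 + 2·0 + 2·0 + 3·3 + 1·0 + 3·-1 = 0
  col t2: 2·0 + 2·0 + 2·0 + 3·1 + 1·-3 + 3·0 = 0
  col t3: 2·-4 + 2·2 + 2·2 + 3·0 + 1·0 + 3·0 = 0
  col t4: 2·4 + 2·0 + 2·-4 + 3·0 + 1·0 + 3·0 = 0
  col t5: 2·0 + 2·3 + 2·0 + 3·-2 + 1·0 + 3·0 = 0

y = (P0:2, P1:2, P2:2, P3:3, P4:1, P5:3)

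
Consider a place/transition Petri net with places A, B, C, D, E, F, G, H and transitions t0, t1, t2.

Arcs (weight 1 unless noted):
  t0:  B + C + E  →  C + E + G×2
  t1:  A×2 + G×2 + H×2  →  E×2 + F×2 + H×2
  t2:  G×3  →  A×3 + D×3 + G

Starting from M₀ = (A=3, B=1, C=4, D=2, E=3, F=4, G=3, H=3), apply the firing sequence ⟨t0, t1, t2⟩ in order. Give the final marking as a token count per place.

step 1: fire t0:  (A=3, B=1, C=4, D=2, E=3, F=4, G=3, H=3) → (A=3, B=0, C=4, D=2, E=3, F=4, G=5, H=3)
step 2: fire t1:  (A=3, B=0, C=4, D=2, E=3, F=4, G=5, H=3) → (A=1, B=0, C=4, D=2, E=5, F=6, G=3, H=3)
step 3: fire t2:  (A=1, B=0, C=4, D=2, E=5, F=6, G=3, H=3) → (A=4, B=0, C=4, D=5, E=5, F=6, G=1, H=3)

(A=4, B=0, C=4, D=5, E=5, F=6, G=1, H=3)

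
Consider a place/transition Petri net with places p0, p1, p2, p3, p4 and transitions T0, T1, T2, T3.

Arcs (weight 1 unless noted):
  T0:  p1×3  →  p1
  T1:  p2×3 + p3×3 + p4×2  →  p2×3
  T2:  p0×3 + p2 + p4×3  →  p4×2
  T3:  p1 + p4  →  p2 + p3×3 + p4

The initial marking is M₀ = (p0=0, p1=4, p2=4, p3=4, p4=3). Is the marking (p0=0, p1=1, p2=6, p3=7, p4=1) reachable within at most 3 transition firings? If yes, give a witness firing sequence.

NO — not reachable within 3 firings

depth 0: 1 marking
depth 1: 4 markings reached so far
depth 2: 8 markings reached so far
depth 3: 12 markings reached so far
target is not among the 12 markings reachable within 3 steps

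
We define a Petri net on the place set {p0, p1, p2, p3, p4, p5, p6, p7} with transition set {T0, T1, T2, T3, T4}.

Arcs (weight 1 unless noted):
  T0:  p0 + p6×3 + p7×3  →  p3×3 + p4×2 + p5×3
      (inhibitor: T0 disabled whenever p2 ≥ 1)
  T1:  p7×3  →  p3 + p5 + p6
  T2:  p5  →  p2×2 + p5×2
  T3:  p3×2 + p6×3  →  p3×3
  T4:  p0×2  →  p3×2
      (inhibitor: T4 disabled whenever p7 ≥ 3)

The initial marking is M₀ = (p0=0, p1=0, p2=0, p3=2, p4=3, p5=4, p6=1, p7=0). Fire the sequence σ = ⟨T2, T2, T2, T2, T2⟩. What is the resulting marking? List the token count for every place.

(p0=0, p1=0, p2=10, p3=2, p4=3, p5=9, p6=1, p7=0)

step 1: fire T2:  (p0=0, p1=0, p2=0, p3=2, p4=3, p5=4, p6=1, p7=0) → (p0=0, p1=0, p2=2, p3=2, p4=3, p5=5, p6=1, p7=0)
step 2: fire T2:  (p0=0, p1=0, p2=2, p3=2, p4=3, p5=5, p6=1, p7=0) → (p0=0, p1=0, p2=4, p3=2, p4=3, p5=6, p6=1, p7=0)
step 3: fire T2:  (p0=0, p1=0, p2=4, p3=2, p4=3, p5=6, p6=1, p7=0) → (p0=0, p1=0, p2=6, p3=2, p4=3, p5=7, p6=1, p7=0)
step 4: fire T2:  (p0=0, p1=0, p2=6, p3=2, p4=3, p5=7, p6=1, p7=0) → (p0=0, p1=0, p2=8, p3=2, p4=3, p5=8, p6=1, p7=0)
step 5: fire T2:  (p0=0, p1=0, p2=8, p3=2, p4=3, p5=8, p6=1, p7=0) → (p0=0, p1=0, p2=10, p3=2, p4=3, p5=9, p6=1, p7=0)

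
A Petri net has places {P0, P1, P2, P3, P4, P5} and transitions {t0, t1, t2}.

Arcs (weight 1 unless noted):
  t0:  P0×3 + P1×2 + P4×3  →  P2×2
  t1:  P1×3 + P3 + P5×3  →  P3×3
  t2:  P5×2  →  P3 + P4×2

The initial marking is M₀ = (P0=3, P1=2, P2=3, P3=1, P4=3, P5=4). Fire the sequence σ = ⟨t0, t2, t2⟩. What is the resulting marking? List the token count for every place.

(P0=0, P1=0, P2=5, P3=3, P4=4, P5=0)

step 1: fire t0:  (P0=3, P1=2, P2=3, P3=1, P4=3, P5=4) → (P0=0, P1=0, P2=5, P3=1, P4=0, P5=4)
step 2: fire t2:  (P0=0, P1=0, P2=5, P3=1, P4=0, P5=4) → (P0=0, P1=0, P2=5, P3=2, P4=2, P5=2)
step 3: fire t2:  (P0=0, P1=0, P2=5, P3=2, P4=2, P5=2) → (P0=0, P1=0, P2=5, P3=3, P4=4, P5=0)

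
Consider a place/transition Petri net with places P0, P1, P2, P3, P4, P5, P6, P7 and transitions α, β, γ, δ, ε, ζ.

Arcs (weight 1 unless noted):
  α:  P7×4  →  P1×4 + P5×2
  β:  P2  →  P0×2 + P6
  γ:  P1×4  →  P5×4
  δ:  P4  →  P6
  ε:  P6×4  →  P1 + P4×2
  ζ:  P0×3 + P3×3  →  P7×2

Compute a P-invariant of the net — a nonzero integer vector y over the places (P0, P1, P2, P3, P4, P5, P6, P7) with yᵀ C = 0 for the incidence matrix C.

y = (P0:1, P1:0, P2:2, P3:-1, P4:0, P5:0, P6:0, P7:0)

Incidence matrix C (rows=places, cols=transitions):
        α    β    γ    δ    ε    ζ
   P0   0    2    0    0    0   -3
   P1   4    0   -4    0    1    0
   P2   0   -1    0    0    0    0
   P3   0    0    0    0    0   -3
   P4   0    0    0   -1    2    0
   P5   2    0    4    0    0    0
   P6   0    1    0    1   -4    0
   P7  -4    0    0    0    0    2

Candidate y = [1, 0, 2, -1, 0, 0, 0, 0]; check y·C column-wise:
  col α: 1·0 + 0·4 + 2·0 + -1·0 + 0·2 + 0·-4 = 0
  col β: 1·2 + 2·-1 + -1·0 + 0·1 = 0
  col γ: 1·0 + 0·-4 + 2·0 + -1·0 + 0·4 = 0
  col δ: 1·0 + 2·0 + -1·0 + 0·-1 + 0·1 = 0
  col ε: 1·0 + 0·1 + 2·0 + -1·0 + 0·2 + 0·-4 = 0
  col ζ: 1·-3 + 2·0 + -1·-3 + 0·2 = 0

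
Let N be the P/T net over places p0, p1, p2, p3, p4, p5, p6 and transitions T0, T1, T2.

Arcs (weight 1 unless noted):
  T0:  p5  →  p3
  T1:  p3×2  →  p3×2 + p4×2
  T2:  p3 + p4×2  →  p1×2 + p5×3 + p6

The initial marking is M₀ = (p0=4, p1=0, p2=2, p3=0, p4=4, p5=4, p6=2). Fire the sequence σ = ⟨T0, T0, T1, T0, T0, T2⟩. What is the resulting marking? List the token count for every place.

(p0=4, p1=2, p2=2, p3=3, p4=4, p5=3, p6=3)

step 1: fire T0:  (p0=4, p1=0, p2=2, p3=0, p4=4, p5=4, p6=2) → (p0=4, p1=0, p2=2, p3=1, p4=4, p5=3, p6=2)
step 2: fire T0:  (p0=4, p1=0, p2=2, p3=1, p4=4, p5=3, p6=2) → (p0=4, p1=0, p2=2, p3=2, p4=4, p5=2, p6=2)
step 3: fire T1:  (p0=4, p1=0, p2=2, p3=2, p4=4, p5=2, p6=2) → (p0=4, p1=0, p2=2, p3=2, p4=6, p5=2, p6=2)
step 4: fire T0:  (p0=4, p1=0, p2=2, p3=2, p4=6, p5=2, p6=2) → (p0=4, p1=0, p2=2, p3=3, p4=6, p5=1, p6=2)
step 5: fire T0:  (p0=4, p1=0, p2=2, p3=3, p4=6, p5=1, p6=2) → (p0=4, p1=0, p2=2, p3=4, p4=6, p5=0, p6=2)
step 6: fire T2:  (p0=4, p1=0, p2=2, p3=4, p4=6, p5=0, p6=2) → (p0=4, p1=2, p2=2, p3=3, p4=4, p5=3, p6=3)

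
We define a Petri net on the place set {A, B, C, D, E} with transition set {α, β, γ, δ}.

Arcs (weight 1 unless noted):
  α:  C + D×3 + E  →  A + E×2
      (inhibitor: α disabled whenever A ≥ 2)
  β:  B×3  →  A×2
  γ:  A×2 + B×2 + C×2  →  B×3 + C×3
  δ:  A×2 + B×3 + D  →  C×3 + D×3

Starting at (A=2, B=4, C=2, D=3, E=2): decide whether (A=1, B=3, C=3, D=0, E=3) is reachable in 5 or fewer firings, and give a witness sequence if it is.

YES — reachable via ⟨γ, α, β, γ⟩ (4 firings)

step 1: fire γ:  (A=2, B=4, C=2, D=3, E=2) → (A=0, B=5, C=3, D=3, E=2)
step 2: fire α:  (A=0, B=5, C=3, D=3, E=2) → (A=1, B=5, C=2, D=0, E=3)
step 3: fire β:  (A=1, B=5, C=2, D=0, E=3) → (A=3, B=2, C=2, D=0, E=3)
step 4: fire γ:  (A=3, B=2, C=2, D=0, E=3) → (A=1, B=3, C=3, D=0, E=3)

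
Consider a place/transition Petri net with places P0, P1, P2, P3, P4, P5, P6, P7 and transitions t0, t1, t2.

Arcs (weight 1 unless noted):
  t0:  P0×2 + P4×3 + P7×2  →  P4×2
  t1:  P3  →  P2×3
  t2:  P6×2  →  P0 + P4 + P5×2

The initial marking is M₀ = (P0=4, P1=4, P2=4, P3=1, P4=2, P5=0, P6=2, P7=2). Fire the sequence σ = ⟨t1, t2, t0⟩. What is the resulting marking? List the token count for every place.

step 1: fire t1:  (P0=4, P1=4, P2=4, P3=1, P4=2, P5=0, P6=2, P7=2) → (P0=4, P1=4, P2=7, P3=0, P4=2, P5=0, P6=2, P7=2)
step 2: fire t2:  (P0=4, P1=4, P2=7, P3=0, P4=2, P5=0, P6=2, P7=2) → (P0=5, P1=4, P2=7, P3=0, P4=3, P5=2, P6=0, P7=2)
step 3: fire t0:  (P0=5, P1=4, P2=7, P3=0, P4=3, P5=2, P6=0, P7=2) → (P0=3, P1=4, P2=7, P3=0, P4=2, P5=2, P6=0, P7=0)

(P0=3, P1=4, P2=7, P3=0, P4=2, P5=2, P6=0, P7=0)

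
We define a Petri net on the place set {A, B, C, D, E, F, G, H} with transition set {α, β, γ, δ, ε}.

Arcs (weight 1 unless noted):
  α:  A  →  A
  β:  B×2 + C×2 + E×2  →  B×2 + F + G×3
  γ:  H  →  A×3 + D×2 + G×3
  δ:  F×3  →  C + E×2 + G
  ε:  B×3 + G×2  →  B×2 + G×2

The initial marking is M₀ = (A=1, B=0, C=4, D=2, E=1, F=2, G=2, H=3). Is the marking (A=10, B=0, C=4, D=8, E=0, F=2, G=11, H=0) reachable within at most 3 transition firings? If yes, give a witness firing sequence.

depth 0: 1 marking
depth 1: 2 markings reached so far
depth 2: 3 markings reached so far
depth 3: 4 markings reached so far
target is not among the 4 markings reachable within 3 steps

NO — not reachable within 3 firings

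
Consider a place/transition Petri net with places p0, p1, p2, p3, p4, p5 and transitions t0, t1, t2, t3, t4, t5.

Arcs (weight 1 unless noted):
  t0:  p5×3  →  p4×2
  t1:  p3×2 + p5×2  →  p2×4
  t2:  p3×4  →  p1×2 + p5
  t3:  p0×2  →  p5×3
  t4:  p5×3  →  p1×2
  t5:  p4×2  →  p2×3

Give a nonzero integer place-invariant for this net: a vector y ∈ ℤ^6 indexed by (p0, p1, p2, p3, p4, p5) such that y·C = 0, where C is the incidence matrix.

Incidence matrix C (rows=places, cols=transitions):
       t0   t1   t2   t3   t4   t5
   p0   0    0    0   -2    0    0
   p1   0    0    2    0    2    0
   p2   0    4    0    0    0    3
   p3   0   -2   -4    0    0    0
   p4   2    0    0    0    0   -2
   p5  -3   -2    1    3   -3    0

Candidate y = [3, 3, 2, 2, 3, 2]; check y·C column-wise:
  col t0: 3·0 + 3·0 + 2·0 + 2·0 + 3·2 + 2·-3 = 0
  col t1: 3·0 + 3·0 + 2·4 + 2·-2 + 3·0 + 2·-2 = 0
  col t2: 3·0 + 3·2 + 2·0 + 2·-4 + 3·0 + 2·1 = 0
  col t3: 3·-2 + 3·0 + 2·0 + 2·0 + 3·0 + 2·3 = 0
  col t4: 3·0 + 3·2 + 2·0 + 2·0 + 3·0 + 2·-3 = 0
  col t5: 3·0 + 3·0 + 2·3 + 2·0 + 3·-2 + 2·0 = 0

y = (p0:3, p1:3, p2:2, p3:2, p4:3, p5:2)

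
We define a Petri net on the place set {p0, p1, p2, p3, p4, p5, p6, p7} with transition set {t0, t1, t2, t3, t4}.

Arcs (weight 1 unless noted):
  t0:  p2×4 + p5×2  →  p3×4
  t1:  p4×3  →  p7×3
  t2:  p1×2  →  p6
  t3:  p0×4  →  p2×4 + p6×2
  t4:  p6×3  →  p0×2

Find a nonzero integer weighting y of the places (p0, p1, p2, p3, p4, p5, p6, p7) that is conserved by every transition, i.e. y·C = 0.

y = (p0:0, p1:0, p2:0, p3:1, p4:0, p5:2, p6:0, p7:0)

Incidence matrix C (rows=places, cols=transitions):
       t0   t1   t2   t3   t4
   p0   0    0    0   -4    2
   p1   0    0   -2    0    0
   p2  -4    0    0    4    0
   p3   4    0    0    0    0
   p4   0   -3    0    0    0
   p5  -2    0    0    0    0
   p6   0    0    1    2   -3
   p7   0    3    0    0    0

Candidate y = [0, 0, 0, 1, 0, 2, 0, 0]; check y·C column-wise:
  col t0: 0·-4 + 1·4 + 2·-2 = 0
  col t1: 1·0 + 0·-3 + 2·0 + 0·3 = 0
  col t2: 0·-2 + 1·0 + 2·0 + 0·1 = 0
  col t3: 0·-4 + 0·4 + 1·0 + 2·0 + 0·2 = 0
  col t4: 0·2 + 1·0 + 2·0 + 0·-3 = 0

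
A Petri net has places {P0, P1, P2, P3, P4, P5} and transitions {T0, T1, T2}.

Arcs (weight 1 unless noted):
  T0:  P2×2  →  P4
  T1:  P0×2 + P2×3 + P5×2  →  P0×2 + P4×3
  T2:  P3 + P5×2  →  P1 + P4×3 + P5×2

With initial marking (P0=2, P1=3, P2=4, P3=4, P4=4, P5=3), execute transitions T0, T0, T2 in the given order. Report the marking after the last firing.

step 1: fire T0:  (P0=2, P1=3, P2=4, P3=4, P4=4, P5=3) → (P0=2, P1=3, P2=2, P3=4, P4=5, P5=3)
step 2: fire T0:  (P0=2, P1=3, P2=2, P3=4, P4=5, P5=3) → (P0=2, P1=3, P2=0, P3=4, P4=6, P5=3)
step 3: fire T2:  (P0=2, P1=3, P2=0, P3=4, P4=6, P5=3) → (P0=2, P1=4, P2=0, P3=3, P4=9, P5=3)

(P0=2, P1=4, P2=0, P3=3, P4=9, P5=3)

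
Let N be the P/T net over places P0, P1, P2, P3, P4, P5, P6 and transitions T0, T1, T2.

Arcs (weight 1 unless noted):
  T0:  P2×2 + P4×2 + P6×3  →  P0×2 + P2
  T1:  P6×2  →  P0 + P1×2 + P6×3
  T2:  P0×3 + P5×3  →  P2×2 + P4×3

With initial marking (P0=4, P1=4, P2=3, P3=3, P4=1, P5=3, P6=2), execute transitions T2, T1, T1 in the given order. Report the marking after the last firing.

step 1: fire T2:  (P0=4, P1=4, P2=3, P3=3, P4=1, P5=3, P6=2) → (P0=1, P1=4, P2=5, P3=3, P4=4, P5=0, P6=2)
step 2: fire T1:  (P0=1, P1=4, P2=5, P3=3, P4=4, P5=0, P6=2) → (P0=2, P1=6, P2=5, P3=3, P4=4, P5=0, P6=3)
step 3: fire T1:  (P0=2, P1=6, P2=5, P3=3, P4=4, P5=0, P6=3) → (P0=3, P1=8, P2=5, P3=3, P4=4, P5=0, P6=4)

(P0=3, P1=8, P2=5, P3=3, P4=4, P5=0, P6=4)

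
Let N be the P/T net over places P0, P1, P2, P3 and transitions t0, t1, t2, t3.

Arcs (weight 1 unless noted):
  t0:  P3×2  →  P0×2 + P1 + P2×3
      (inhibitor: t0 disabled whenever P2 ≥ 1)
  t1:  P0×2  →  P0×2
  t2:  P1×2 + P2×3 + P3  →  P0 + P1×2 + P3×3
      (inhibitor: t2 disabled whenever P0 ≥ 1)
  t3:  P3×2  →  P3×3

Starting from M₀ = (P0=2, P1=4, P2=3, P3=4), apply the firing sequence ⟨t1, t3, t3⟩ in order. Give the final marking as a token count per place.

step 1: fire t1:  (P0=2, P1=4, P2=3, P3=4) → (P0=2, P1=4, P2=3, P3=4)
step 2: fire t3:  (P0=2, P1=4, P2=3, P3=4) → (P0=2, P1=4, P2=3, P3=5)
step 3: fire t3:  (P0=2, P1=4, P2=3, P3=5) → (P0=2, P1=4, P2=3, P3=6)

(P0=2, P1=4, P2=3, P3=6)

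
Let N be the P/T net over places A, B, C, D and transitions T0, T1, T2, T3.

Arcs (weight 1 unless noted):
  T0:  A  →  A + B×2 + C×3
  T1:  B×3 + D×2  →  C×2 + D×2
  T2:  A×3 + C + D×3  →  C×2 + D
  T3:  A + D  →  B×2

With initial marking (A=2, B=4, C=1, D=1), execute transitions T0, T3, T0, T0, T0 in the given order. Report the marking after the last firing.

(A=1, B=14, C=13, D=0)

step 1: fire T0:  (A=2, B=4, C=1, D=1) → (A=2, B=6, C=4, D=1)
step 2: fire T3:  (A=2, B=6, C=4, D=1) → (A=1, B=8, C=4, D=0)
step 3: fire T0:  (A=1, B=8, C=4, D=0) → (A=1, B=10, C=7, D=0)
step 4: fire T0:  (A=1, B=10, C=7, D=0) → (A=1, B=12, C=10, D=0)
step 5: fire T0:  (A=1, B=12, C=10, D=0) → (A=1, B=14, C=13, D=0)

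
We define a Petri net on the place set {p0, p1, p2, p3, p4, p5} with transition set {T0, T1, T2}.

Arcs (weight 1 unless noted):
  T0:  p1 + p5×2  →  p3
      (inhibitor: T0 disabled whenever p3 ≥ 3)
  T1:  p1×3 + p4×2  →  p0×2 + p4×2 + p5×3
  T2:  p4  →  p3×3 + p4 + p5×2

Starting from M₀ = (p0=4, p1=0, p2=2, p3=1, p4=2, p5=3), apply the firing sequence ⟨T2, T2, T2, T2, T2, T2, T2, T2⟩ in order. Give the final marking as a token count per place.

(p0=4, p1=0, p2=2, p3=25, p4=2, p5=19)

step 1: fire T2:  (p0=4, p1=0, p2=2, p3=1, p4=2, p5=3) → (p0=4, p1=0, p2=2, p3=4, p4=2, p5=5)
step 2: fire T2:  (p0=4, p1=0, p2=2, p3=4, p4=2, p5=5) → (p0=4, p1=0, p2=2, p3=7, p4=2, p5=7)
step 3: fire T2:  (p0=4, p1=0, p2=2, p3=7, p4=2, p5=7) → (p0=4, p1=0, p2=2, p3=10, p4=2, p5=9)
step 4: fire T2:  (p0=4, p1=0, p2=2, p3=10, p4=2, p5=9) → (p0=4, p1=0, p2=2, p3=13, p4=2, p5=11)
step 5: fire T2:  (p0=4, p1=0, p2=2, p3=13, p4=2, p5=11) → (p0=4, p1=0, p2=2, p3=16, p4=2, p5=13)
step 6: fire T2:  (p0=4, p1=0, p2=2, p3=16, p4=2, p5=13) → (p0=4, p1=0, p2=2, p3=19, p4=2, p5=15)
step 7: fire T2:  (p0=4, p1=0, p2=2, p3=19, p4=2, p5=15) → (p0=4, p1=0, p2=2, p3=22, p4=2, p5=17)
step 8: fire T2:  (p0=4, p1=0, p2=2, p3=22, p4=2, p5=17) → (p0=4, p1=0, p2=2, p3=25, p4=2, p5=19)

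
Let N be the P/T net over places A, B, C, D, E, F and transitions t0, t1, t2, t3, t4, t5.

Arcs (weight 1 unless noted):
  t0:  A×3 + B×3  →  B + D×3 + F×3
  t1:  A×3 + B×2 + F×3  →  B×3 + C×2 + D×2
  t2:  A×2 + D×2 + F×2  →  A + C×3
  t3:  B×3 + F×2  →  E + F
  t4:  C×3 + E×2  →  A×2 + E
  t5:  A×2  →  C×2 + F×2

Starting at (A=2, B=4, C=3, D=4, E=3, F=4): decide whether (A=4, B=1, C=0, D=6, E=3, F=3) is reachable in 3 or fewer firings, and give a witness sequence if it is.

depth 0: 1 marking
depth 1: 5 markings reached so far
depth 2: 12 markings reached so far
depth 3: 19 markings reached so far
target is not among the 19 markings reachable within 3 steps

NO — not reachable within 3 firings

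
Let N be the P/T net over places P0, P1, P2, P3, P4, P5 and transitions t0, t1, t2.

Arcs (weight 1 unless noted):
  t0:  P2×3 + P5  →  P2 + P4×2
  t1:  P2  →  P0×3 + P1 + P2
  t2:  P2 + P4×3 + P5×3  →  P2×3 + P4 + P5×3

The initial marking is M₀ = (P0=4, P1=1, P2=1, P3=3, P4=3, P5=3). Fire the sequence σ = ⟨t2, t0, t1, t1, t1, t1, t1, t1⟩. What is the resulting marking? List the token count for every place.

(P0=22, P1=7, P2=1, P3=3, P4=3, P5=2)

step 1: fire t2:  (P0=4, P1=1, P2=1, P3=3, P4=3, P5=3) → (P0=4, P1=1, P2=3, P3=3, P4=1, P5=3)
step 2: fire t0:  (P0=4, P1=1, P2=3, P3=3, P4=1, P5=3) → (P0=4, P1=1, P2=1, P3=3, P4=3, P5=2)
step 3: fire t1:  (P0=4, P1=1, P2=1, P3=3, P4=3, P5=2) → (P0=7, P1=2, P2=1, P3=3, P4=3, P5=2)
step 4: fire t1:  (P0=7, P1=2, P2=1, P3=3, P4=3, P5=2) → (P0=10, P1=3, P2=1, P3=3, P4=3, P5=2)
step 5: fire t1:  (P0=10, P1=3, P2=1, P3=3, P4=3, P5=2) → (P0=13, P1=4, P2=1, P3=3, P4=3, P5=2)
step 6: fire t1:  (P0=13, P1=4, P2=1, P3=3, P4=3, P5=2) → (P0=16, P1=5, P2=1, P3=3, P4=3, P5=2)
step 7: fire t1:  (P0=16, P1=5, P2=1, P3=3, P4=3, P5=2) → (P0=19, P1=6, P2=1, P3=3, P4=3, P5=2)
step 8: fire t1:  (P0=19, P1=6, P2=1, P3=3, P4=3, P5=2) → (P0=22, P1=7, P2=1, P3=3, P4=3, P5=2)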